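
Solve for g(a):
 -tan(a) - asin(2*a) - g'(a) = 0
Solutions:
 g(a) = C1 - a*asin(2*a) - sqrt(1 - 4*a^2)/2 + log(cos(a))


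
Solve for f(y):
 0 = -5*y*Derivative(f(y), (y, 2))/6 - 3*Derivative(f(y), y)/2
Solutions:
 f(y) = C1 + C2/y^(4/5)


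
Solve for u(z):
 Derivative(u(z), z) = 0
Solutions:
 u(z) = C1


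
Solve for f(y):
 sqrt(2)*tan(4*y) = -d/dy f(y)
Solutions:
 f(y) = C1 + sqrt(2)*log(cos(4*y))/4


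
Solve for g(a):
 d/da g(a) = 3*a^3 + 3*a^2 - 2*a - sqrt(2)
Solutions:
 g(a) = C1 + 3*a^4/4 + a^3 - a^2 - sqrt(2)*a


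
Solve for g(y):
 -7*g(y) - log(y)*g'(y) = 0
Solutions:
 g(y) = C1*exp(-7*li(y))


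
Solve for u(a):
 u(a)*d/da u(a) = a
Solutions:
 u(a) = -sqrt(C1 + a^2)
 u(a) = sqrt(C1 + a^2)


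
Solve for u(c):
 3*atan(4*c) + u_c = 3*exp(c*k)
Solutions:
 u(c) = C1 - 3*c*atan(4*c) + 3*Piecewise((exp(c*k)/k, Ne(k, 0)), (c, True)) + 3*log(16*c^2 + 1)/8


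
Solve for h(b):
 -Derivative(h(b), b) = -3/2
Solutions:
 h(b) = C1 + 3*b/2


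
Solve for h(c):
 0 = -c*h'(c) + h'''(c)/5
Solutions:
 h(c) = C1 + Integral(C2*airyai(5^(1/3)*c) + C3*airybi(5^(1/3)*c), c)


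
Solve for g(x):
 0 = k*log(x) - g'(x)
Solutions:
 g(x) = C1 + k*x*log(x) - k*x


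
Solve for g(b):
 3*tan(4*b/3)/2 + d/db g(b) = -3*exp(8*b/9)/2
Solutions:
 g(b) = C1 - 27*exp(8*b/9)/16 + 9*log(cos(4*b/3))/8


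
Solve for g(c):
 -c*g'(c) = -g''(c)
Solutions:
 g(c) = C1 + C2*erfi(sqrt(2)*c/2)


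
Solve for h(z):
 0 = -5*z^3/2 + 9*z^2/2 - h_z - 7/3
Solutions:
 h(z) = C1 - 5*z^4/8 + 3*z^3/2 - 7*z/3


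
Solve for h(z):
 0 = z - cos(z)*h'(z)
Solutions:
 h(z) = C1 + Integral(z/cos(z), z)


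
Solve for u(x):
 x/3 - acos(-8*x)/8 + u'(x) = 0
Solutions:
 u(x) = C1 - x^2/6 + x*acos(-8*x)/8 + sqrt(1 - 64*x^2)/64


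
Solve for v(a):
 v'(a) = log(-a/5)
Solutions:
 v(a) = C1 + a*log(-a) + a*(-log(5) - 1)


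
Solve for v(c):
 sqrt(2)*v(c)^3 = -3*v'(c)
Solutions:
 v(c) = -sqrt(6)*sqrt(-1/(C1 - sqrt(2)*c))/2
 v(c) = sqrt(6)*sqrt(-1/(C1 - sqrt(2)*c))/2


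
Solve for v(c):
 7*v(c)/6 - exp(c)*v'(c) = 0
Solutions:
 v(c) = C1*exp(-7*exp(-c)/6)


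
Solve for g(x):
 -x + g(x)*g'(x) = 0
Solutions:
 g(x) = -sqrt(C1 + x^2)
 g(x) = sqrt(C1 + x^2)


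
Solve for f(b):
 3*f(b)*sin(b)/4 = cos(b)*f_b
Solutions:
 f(b) = C1/cos(b)^(3/4)


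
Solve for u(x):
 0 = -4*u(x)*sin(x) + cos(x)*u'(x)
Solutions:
 u(x) = C1/cos(x)^4


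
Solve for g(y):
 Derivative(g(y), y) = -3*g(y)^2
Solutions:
 g(y) = 1/(C1 + 3*y)


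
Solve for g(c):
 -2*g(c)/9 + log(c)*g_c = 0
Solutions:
 g(c) = C1*exp(2*li(c)/9)


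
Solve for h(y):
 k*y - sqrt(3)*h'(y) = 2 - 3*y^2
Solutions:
 h(y) = C1 + sqrt(3)*k*y^2/6 + sqrt(3)*y^3/3 - 2*sqrt(3)*y/3


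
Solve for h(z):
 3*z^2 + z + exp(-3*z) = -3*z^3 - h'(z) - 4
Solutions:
 h(z) = C1 - 3*z^4/4 - z^3 - z^2/2 - 4*z + exp(-3*z)/3


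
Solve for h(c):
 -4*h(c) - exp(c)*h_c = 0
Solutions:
 h(c) = C1*exp(4*exp(-c))


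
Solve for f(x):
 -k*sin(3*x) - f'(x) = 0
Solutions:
 f(x) = C1 + k*cos(3*x)/3


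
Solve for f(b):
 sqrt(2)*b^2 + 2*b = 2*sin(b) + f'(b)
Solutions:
 f(b) = C1 + sqrt(2)*b^3/3 + b^2 + 2*cos(b)


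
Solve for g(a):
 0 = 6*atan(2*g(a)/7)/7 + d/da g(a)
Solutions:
 Integral(1/atan(2*_y/7), (_y, g(a))) = C1 - 6*a/7


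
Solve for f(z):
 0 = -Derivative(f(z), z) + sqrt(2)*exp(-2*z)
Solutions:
 f(z) = C1 - sqrt(2)*exp(-2*z)/2


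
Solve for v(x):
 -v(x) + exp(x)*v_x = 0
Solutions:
 v(x) = C1*exp(-exp(-x))


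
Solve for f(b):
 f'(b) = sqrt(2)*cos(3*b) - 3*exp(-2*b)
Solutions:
 f(b) = C1 + sqrt(2)*sin(3*b)/3 + 3*exp(-2*b)/2


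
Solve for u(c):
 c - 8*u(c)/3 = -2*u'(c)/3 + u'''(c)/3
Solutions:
 u(c) = C1*exp(6^(1/3)*c*(6^(1/3)/(sqrt(318) + 18)^(1/3) + (sqrt(318) + 18)^(1/3))/6)*sin(2^(1/3)*3^(1/6)*c*(-3^(2/3)*(sqrt(318) + 18)^(1/3) + 3*2^(1/3)/(sqrt(318) + 18)^(1/3))/6) + C2*exp(6^(1/3)*c*(6^(1/3)/(sqrt(318) + 18)^(1/3) + (sqrt(318) + 18)^(1/3))/6)*cos(2^(1/3)*3^(1/6)*c*(-3^(2/3)*(sqrt(318) + 18)^(1/3) + 3*2^(1/3)/(sqrt(318) + 18)^(1/3))/6) + C3*exp(-6^(1/3)*c*(6^(1/3)/(sqrt(318) + 18)^(1/3) + (sqrt(318) + 18)^(1/3))/3) + 3*c/8 + 3/32


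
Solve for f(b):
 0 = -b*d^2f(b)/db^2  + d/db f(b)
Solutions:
 f(b) = C1 + C2*b^2


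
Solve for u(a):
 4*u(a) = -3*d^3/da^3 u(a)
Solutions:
 u(a) = C3*exp(-6^(2/3)*a/3) + (C1*sin(2^(2/3)*3^(1/6)*a/2) + C2*cos(2^(2/3)*3^(1/6)*a/2))*exp(6^(2/3)*a/6)


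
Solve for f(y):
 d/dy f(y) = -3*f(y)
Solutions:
 f(y) = C1*exp(-3*y)


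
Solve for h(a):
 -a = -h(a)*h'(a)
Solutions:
 h(a) = -sqrt(C1 + a^2)
 h(a) = sqrt(C1 + a^2)


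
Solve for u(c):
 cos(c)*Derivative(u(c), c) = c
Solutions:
 u(c) = C1 + Integral(c/cos(c), c)


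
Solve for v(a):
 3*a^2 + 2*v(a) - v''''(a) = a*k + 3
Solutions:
 v(a) = C1*exp(-2^(1/4)*a) + C2*exp(2^(1/4)*a) + C3*sin(2^(1/4)*a) + C4*cos(2^(1/4)*a) - 3*a^2/2 + a*k/2 + 3/2


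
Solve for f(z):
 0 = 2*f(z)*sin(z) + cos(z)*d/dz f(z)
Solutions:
 f(z) = C1*cos(z)^2


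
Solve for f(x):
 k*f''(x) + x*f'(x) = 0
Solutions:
 f(x) = C1 + C2*sqrt(k)*erf(sqrt(2)*x*sqrt(1/k)/2)


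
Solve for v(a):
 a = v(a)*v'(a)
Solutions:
 v(a) = -sqrt(C1 + a^2)
 v(a) = sqrt(C1 + a^2)


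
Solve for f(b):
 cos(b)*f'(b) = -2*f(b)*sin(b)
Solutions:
 f(b) = C1*cos(b)^2


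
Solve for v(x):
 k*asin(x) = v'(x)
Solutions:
 v(x) = C1 + k*(x*asin(x) + sqrt(1 - x^2))


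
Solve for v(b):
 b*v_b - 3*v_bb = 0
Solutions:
 v(b) = C1 + C2*erfi(sqrt(6)*b/6)


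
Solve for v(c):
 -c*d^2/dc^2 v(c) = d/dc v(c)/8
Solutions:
 v(c) = C1 + C2*c^(7/8)


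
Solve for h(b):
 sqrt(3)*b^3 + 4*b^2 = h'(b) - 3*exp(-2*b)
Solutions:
 h(b) = C1 + sqrt(3)*b^4/4 + 4*b^3/3 - 3*exp(-2*b)/2


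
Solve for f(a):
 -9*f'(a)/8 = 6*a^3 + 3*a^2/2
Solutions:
 f(a) = C1 - 4*a^4/3 - 4*a^3/9


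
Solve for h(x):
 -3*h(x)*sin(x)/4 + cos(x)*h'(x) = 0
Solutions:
 h(x) = C1/cos(x)^(3/4)


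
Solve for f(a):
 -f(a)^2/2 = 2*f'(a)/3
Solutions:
 f(a) = 4/(C1 + 3*a)


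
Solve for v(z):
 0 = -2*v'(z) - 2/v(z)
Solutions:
 v(z) = -sqrt(C1 - 2*z)
 v(z) = sqrt(C1 - 2*z)


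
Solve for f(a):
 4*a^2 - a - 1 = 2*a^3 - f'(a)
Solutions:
 f(a) = C1 + a^4/2 - 4*a^3/3 + a^2/2 + a


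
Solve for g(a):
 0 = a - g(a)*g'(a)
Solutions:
 g(a) = -sqrt(C1 + a^2)
 g(a) = sqrt(C1 + a^2)


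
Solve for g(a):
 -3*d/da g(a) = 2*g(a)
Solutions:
 g(a) = C1*exp(-2*a/3)


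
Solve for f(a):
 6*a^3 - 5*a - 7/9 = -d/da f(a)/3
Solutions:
 f(a) = C1 - 9*a^4/2 + 15*a^2/2 + 7*a/3


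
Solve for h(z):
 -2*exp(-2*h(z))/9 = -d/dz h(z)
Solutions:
 h(z) = log(-sqrt(C1 + 4*z)) - log(3)
 h(z) = log(C1 + 4*z)/2 - log(3)


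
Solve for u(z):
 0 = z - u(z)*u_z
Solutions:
 u(z) = -sqrt(C1 + z^2)
 u(z) = sqrt(C1 + z^2)


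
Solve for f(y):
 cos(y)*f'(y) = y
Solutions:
 f(y) = C1 + Integral(y/cos(y), y)


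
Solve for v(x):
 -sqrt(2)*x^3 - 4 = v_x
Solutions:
 v(x) = C1 - sqrt(2)*x^4/4 - 4*x


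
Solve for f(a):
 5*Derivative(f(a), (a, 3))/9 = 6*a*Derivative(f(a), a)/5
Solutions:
 f(a) = C1 + Integral(C2*airyai(3*10^(1/3)*a/5) + C3*airybi(3*10^(1/3)*a/5), a)


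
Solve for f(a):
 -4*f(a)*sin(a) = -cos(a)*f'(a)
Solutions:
 f(a) = C1/cos(a)^4


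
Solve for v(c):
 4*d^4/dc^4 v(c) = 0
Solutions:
 v(c) = C1 + C2*c + C3*c^2 + C4*c^3


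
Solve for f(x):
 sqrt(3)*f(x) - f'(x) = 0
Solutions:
 f(x) = C1*exp(sqrt(3)*x)


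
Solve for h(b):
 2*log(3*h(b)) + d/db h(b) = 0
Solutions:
 Integral(1/(log(_y) + log(3)), (_y, h(b)))/2 = C1 - b


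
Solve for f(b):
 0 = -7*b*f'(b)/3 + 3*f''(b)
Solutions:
 f(b) = C1 + C2*erfi(sqrt(14)*b/6)


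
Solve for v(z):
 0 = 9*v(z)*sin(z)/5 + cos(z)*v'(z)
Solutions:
 v(z) = C1*cos(z)^(9/5)


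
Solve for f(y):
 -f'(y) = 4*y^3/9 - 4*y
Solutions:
 f(y) = C1 - y^4/9 + 2*y^2


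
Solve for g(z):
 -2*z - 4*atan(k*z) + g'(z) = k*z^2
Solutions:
 g(z) = C1 + k*z^3/3 + z^2 + 4*Piecewise((z*atan(k*z) - log(k^2*z^2 + 1)/(2*k), Ne(k, 0)), (0, True))


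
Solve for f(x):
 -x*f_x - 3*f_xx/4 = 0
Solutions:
 f(x) = C1 + C2*erf(sqrt(6)*x/3)


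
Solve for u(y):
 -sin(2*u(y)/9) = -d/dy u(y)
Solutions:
 -y + 9*log(cos(2*u(y)/9) - 1)/4 - 9*log(cos(2*u(y)/9) + 1)/4 = C1


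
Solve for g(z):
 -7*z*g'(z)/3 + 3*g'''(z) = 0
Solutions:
 g(z) = C1 + Integral(C2*airyai(21^(1/3)*z/3) + C3*airybi(21^(1/3)*z/3), z)


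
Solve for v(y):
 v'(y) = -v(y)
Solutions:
 v(y) = C1*exp(-y)


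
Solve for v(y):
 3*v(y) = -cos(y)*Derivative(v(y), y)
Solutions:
 v(y) = C1*(sin(y) - 1)^(3/2)/(sin(y) + 1)^(3/2)


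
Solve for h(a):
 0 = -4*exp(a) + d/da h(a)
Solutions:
 h(a) = C1 + 4*exp(a)


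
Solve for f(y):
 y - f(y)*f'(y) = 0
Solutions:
 f(y) = -sqrt(C1 + y^2)
 f(y) = sqrt(C1 + y^2)


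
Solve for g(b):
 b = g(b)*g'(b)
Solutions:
 g(b) = -sqrt(C1 + b^2)
 g(b) = sqrt(C1 + b^2)


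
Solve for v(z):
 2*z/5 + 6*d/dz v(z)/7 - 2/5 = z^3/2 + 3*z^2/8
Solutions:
 v(z) = C1 + 7*z^4/48 + 7*z^3/48 - 7*z^2/30 + 7*z/15


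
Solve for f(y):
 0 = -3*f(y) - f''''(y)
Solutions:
 f(y) = (C1*sin(sqrt(2)*3^(1/4)*y/2) + C2*cos(sqrt(2)*3^(1/4)*y/2))*exp(-sqrt(2)*3^(1/4)*y/2) + (C3*sin(sqrt(2)*3^(1/4)*y/2) + C4*cos(sqrt(2)*3^(1/4)*y/2))*exp(sqrt(2)*3^(1/4)*y/2)


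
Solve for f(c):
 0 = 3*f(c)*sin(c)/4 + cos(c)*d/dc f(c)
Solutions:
 f(c) = C1*cos(c)^(3/4)


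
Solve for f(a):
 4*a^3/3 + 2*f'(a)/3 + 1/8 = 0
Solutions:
 f(a) = C1 - a^4/2 - 3*a/16


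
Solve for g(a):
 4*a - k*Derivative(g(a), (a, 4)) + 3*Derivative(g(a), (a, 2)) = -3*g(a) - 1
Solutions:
 g(a) = C1*exp(-sqrt(2)*a*sqrt((-sqrt(3)*sqrt(4*k + 3) + 3)/k)/2) + C2*exp(sqrt(2)*a*sqrt((-sqrt(3)*sqrt(4*k + 3) + 3)/k)/2) + C3*exp(-sqrt(2)*a*sqrt((sqrt(3)*sqrt(4*k + 3) + 3)/k)/2) + C4*exp(sqrt(2)*a*sqrt((sqrt(3)*sqrt(4*k + 3) + 3)/k)/2) - 4*a/3 - 1/3


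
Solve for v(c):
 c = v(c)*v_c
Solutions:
 v(c) = -sqrt(C1 + c^2)
 v(c) = sqrt(C1 + c^2)


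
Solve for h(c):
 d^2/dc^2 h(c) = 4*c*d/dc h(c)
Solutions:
 h(c) = C1 + C2*erfi(sqrt(2)*c)


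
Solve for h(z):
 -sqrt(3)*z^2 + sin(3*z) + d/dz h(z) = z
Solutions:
 h(z) = C1 + sqrt(3)*z^3/3 + z^2/2 + cos(3*z)/3


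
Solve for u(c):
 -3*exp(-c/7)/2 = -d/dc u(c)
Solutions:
 u(c) = C1 - 21*exp(-c/7)/2


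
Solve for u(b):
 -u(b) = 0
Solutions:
 u(b) = 0


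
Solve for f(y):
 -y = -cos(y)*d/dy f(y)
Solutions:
 f(y) = C1 + Integral(y/cos(y), y)


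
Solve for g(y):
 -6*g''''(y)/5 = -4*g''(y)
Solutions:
 g(y) = C1 + C2*y + C3*exp(-sqrt(30)*y/3) + C4*exp(sqrt(30)*y/3)


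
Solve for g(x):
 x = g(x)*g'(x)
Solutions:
 g(x) = -sqrt(C1 + x^2)
 g(x) = sqrt(C1 + x^2)


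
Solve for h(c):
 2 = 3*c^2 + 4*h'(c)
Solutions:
 h(c) = C1 - c^3/4 + c/2


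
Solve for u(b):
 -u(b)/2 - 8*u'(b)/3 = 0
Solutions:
 u(b) = C1*exp(-3*b/16)


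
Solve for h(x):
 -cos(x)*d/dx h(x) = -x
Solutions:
 h(x) = C1 + Integral(x/cos(x), x)


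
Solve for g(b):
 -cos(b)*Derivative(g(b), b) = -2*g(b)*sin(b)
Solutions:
 g(b) = C1/cos(b)^2


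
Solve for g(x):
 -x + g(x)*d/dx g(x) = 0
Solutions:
 g(x) = -sqrt(C1 + x^2)
 g(x) = sqrt(C1 + x^2)


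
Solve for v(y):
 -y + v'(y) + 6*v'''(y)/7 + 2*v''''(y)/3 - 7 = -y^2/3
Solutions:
 v(y) = C1 + C2*exp(y*(-12 + 6*6^(2/3)/(7*sqrt(2905) + 379)^(1/3) + 6^(1/3)*(7*sqrt(2905) + 379)^(1/3))/28)*sin(2^(1/3)*3^(1/6)*y*(-3^(2/3)*(7*sqrt(2905) + 379)^(1/3) + 18*2^(1/3)/(7*sqrt(2905) + 379)^(1/3))/28) + C3*exp(y*(-12 + 6*6^(2/3)/(7*sqrt(2905) + 379)^(1/3) + 6^(1/3)*(7*sqrt(2905) + 379)^(1/3))/28)*cos(2^(1/3)*3^(1/6)*y*(-3^(2/3)*(7*sqrt(2905) + 379)^(1/3) + 18*2^(1/3)/(7*sqrt(2905) + 379)^(1/3))/28) + C4*exp(-y*(6*6^(2/3)/(7*sqrt(2905) + 379)^(1/3) + 6 + 6^(1/3)*(7*sqrt(2905) + 379)^(1/3))/14) - y^3/9 + y^2/2 + 53*y/7


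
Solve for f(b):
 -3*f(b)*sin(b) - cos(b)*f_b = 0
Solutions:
 f(b) = C1*cos(b)^3


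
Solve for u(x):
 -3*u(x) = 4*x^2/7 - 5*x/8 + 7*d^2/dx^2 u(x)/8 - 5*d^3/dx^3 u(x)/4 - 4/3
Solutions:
 u(x) = C1*exp(x*(-(180*sqrt(33086) + 32743)^(1/3) - 49/(180*sqrt(33086) + 32743)^(1/3) + 14)/60)*sin(sqrt(3)*x*(-(180*sqrt(33086) + 32743)^(1/3) + 49/(180*sqrt(33086) + 32743)^(1/3))/60) + C2*exp(x*(-(180*sqrt(33086) + 32743)^(1/3) - 49/(180*sqrt(33086) + 32743)^(1/3) + 14)/60)*cos(sqrt(3)*x*(-(180*sqrt(33086) + 32743)^(1/3) + 49/(180*sqrt(33086) + 32743)^(1/3))/60) + C3*exp(x*(49/(180*sqrt(33086) + 32743)^(1/3) + 7 + (180*sqrt(33086) + 32743)^(1/3))/30) - 4*x^2/21 + 5*x/24 + 5/9


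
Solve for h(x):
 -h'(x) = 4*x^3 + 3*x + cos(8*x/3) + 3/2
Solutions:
 h(x) = C1 - x^4 - 3*x^2/2 - 3*x/2 - 3*sin(8*x/3)/8


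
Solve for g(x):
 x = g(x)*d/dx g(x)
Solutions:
 g(x) = -sqrt(C1 + x^2)
 g(x) = sqrt(C1 + x^2)


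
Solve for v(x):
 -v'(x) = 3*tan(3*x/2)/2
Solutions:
 v(x) = C1 + log(cos(3*x/2))


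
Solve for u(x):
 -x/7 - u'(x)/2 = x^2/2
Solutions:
 u(x) = C1 - x^3/3 - x^2/7


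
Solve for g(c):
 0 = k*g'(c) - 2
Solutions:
 g(c) = C1 + 2*c/k


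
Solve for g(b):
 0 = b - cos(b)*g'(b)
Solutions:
 g(b) = C1 + Integral(b/cos(b), b)


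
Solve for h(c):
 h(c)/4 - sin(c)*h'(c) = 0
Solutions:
 h(c) = C1*(cos(c) - 1)^(1/8)/(cos(c) + 1)^(1/8)


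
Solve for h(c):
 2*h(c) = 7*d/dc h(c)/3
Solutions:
 h(c) = C1*exp(6*c/7)


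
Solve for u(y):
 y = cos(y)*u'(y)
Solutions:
 u(y) = C1 + Integral(y/cos(y), y)


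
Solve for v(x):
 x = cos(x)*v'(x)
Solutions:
 v(x) = C1 + Integral(x/cos(x), x)


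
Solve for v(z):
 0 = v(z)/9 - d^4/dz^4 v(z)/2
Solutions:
 v(z) = C1*exp(-2^(1/4)*sqrt(3)*z/3) + C2*exp(2^(1/4)*sqrt(3)*z/3) + C3*sin(2^(1/4)*sqrt(3)*z/3) + C4*cos(2^(1/4)*sqrt(3)*z/3)


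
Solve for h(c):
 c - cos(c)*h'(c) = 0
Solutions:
 h(c) = C1 + Integral(c/cos(c), c)


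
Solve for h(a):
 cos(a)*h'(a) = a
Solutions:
 h(a) = C1 + Integral(a/cos(a), a)


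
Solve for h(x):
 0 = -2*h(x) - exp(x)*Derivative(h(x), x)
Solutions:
 h(x) = C1*exp(2*exp(-x))


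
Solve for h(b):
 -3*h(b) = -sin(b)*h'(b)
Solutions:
 h(b) = C1*(cos(b) - 1)^(3/2)/(cos(b) + 1)^(3/2)


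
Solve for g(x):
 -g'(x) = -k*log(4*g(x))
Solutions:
 Integral(1/(log(_y) + 2*log(2)), (_y, g(x))) = C1 + k*x


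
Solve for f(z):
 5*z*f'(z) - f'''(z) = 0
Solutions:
 f(z) = C1 + Integral(C2*airyai(5^(1/3)*z) + C3*airybi(5^(1/3)*z), z)


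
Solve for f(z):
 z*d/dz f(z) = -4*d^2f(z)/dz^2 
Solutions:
 f(z) = C1 + C2*erf(sqrt(2)*z/4)


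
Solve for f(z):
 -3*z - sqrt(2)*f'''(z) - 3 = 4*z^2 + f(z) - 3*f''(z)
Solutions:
 f(z) = -4*z^2 - 3*z + (C1 + C2/sqrt(exp(sqrt(6)*z)) + C3*sqrt(exp(sqrt(6)*z)))*exp(sqrt(2)*z/2) - 27


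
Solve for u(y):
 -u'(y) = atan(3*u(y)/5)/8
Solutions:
 Integral(1/atan(3*_y/5), (_y, u(y))) = C1 - y/8


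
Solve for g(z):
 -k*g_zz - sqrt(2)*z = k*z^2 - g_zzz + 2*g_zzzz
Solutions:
 g(z) = C1 + C2*z + C3*exp(z*(1 - sqrt(1 - 8*k))/4) + C4*exp(z*(sqrt(1 - 8*k) + 1)/4) - z^4/12 + z^3*(-2 - sqrt(2))/(6*k) + z^2*(2 - 1/k - sqrt(2)/(2*k))/k


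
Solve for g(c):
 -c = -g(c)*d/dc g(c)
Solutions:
 g(c) = -sqrt(C1 + c^2)
 g(c) = sqrt(C1 + c^2)


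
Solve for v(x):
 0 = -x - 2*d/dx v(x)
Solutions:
 v(x) = C1 - x^2/4


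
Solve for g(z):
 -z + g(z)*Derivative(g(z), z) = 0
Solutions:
 g(z) = -sqrt(C1 + z^2)
 g(z) = sqrt(C1 + z^2)


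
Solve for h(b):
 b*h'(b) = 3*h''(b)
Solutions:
 h(b) = C1 + C2*erfi(sqrt(6)*b/6)


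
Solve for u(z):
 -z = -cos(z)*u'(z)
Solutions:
 u(z) = C1 + Integral(z/cos(z), z)


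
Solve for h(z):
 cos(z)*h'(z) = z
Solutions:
 h(z) = C1 + Integral(z/cos(z), z)


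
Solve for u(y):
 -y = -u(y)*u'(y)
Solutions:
 u(y) = -sqrt(C1 + y^2)
 u(y) = sqrt(C1 + y^2)


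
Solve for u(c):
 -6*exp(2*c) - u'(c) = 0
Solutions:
 u(c) = C1 - 3*exp(2*c)


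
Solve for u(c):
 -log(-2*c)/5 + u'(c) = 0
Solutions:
 u(c) = C1 + c*log(-c)/5 + c*(-1 + log(2))/5


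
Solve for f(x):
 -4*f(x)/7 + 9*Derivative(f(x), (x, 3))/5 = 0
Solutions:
 f(x) = C3*exp(2940^(1/3)*x/21) + (C1*sin(3^(5/6)*980^(1/3)*x/42) + C2*cos(3^(5/6)*980^(1/3)*x/42))*exp(-2940^(1/3)*x/42)


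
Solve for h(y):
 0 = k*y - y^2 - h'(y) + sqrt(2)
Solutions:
 h(y) = C1 + k*y^2/2 - y^3/3 + sqrt(2)*y


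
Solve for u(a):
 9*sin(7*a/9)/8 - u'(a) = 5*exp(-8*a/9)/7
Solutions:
 u(a) = C1 - 81*cos(7*a/9)/56 + 45*exp(-8*a/9)/56


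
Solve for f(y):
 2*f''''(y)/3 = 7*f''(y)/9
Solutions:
 f(y) = C1 + C2*y + C3*exp(-sqrt(42)*y/6) + C4*exp(sqrt(42)*y/6)


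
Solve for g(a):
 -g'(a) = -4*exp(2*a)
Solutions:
 g(a) = C1 + 2*exp(2*a)


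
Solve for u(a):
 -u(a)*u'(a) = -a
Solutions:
 u(a) = -sqrt(C1 + a^2)
 u(a) = sqrt(C1 + a^2)


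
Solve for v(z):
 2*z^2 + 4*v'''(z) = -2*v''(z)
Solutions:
 v(z) = C1 + C2*z + C3*exp(-z/2) - z^4/12 + 2*z^3/3 - 4*z^2


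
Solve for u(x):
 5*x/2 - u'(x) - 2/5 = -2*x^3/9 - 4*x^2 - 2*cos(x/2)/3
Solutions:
 u(x) = C1 + x^4/18 + 4*x^3/3 + 5*x^2/4 - 2*x/5 + 4*sin(x/2)/3


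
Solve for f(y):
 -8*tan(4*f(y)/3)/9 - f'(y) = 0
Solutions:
 f(y) = -3*asin(C1*exp(-32*y/27))/4 + 3*pi/4
 f(y) = 3*asin(C1*exp(-32*y/27))/4


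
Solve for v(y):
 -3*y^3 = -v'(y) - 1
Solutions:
 v(y) = C1 + 3*y^4/4 - y


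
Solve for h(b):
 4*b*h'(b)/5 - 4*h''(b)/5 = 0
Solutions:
 h(b) = C1 + C2*erfi(sqrt(2)*b/2)


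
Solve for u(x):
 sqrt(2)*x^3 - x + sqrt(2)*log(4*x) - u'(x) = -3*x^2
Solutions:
 u(x) = C1 + sqrt(2)*x^4/4 + x^3 - x^2/2 + sqrt(2)*x*log(x) - sqrt(2)*x + 2*sqrt(2)*x*log(2)


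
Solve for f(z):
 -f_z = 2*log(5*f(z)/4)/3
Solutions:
 -3*Integral(1/(-log(_y) - log(5) + 2*log(2)), (_y, f(z)))/2 = C1 - z


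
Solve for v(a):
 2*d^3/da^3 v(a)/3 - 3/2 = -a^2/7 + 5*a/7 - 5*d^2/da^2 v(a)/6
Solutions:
 v(a) = C1 + C2*a + C3*exp(-5*a/4) - a^4/70 + 33*a^3/175 + 783*a^2/1750


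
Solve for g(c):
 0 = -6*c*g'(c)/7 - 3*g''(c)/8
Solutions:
 g(c) = C1 + C2*erf(2*sqrt(14)*c/7)


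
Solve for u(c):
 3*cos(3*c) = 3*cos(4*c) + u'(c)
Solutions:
 u(c) = C1 + sin(3*c) - 3*sin(4*c)/4


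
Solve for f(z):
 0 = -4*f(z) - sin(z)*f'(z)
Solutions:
 f(z) = C1*(cos(z)^2 + 2*cos(z) + 1)/(cos(z)^2 - 2*cos(z) + 1)


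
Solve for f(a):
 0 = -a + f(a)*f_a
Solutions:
 f(a) = -sqrt(C1 + a^2)
 f(a) = sqrt(C1 + a^2)


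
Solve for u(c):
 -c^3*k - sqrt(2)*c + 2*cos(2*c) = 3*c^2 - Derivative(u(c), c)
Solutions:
 u(c) = C1 + c^4*k/4 + c^3 + sqrt(2)*c^2/2 - sin(2*c)


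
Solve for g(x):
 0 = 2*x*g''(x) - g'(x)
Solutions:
 g(x) = C1 + C2*x^(3/2)


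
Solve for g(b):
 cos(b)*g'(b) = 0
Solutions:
 g(b) = C1


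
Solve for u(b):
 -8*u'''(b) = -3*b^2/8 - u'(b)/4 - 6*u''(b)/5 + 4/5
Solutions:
 u(b) = C1 + C2*exp(b*(3 - sqrt(59))/40) + C3*exp(b*(3 + sqrt(59))/40) - b^3/2 + 36*b^2/5 - 4048*b/25


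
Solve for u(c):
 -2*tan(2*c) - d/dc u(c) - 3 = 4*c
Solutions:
 u(c) = C1 - 2*c^2 - 3*c + log(cos(2*c))


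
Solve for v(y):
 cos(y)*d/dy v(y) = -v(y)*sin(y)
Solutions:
 v(y) = C1*cos(y)


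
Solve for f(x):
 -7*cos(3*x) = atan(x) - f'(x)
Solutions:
 f(x) = C1 + x*atan(x) - log(x^2 + 1)/2 + 7*sin(3*x)/3


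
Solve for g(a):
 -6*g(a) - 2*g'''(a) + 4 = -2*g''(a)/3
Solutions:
 g(a) = C1*exp(a*(2*2^(1/3)/(27*sqrt(6549) + 2185)^(1/3) + 4 + 2^(2/3)*(27*sqrt(6549) + 2185)^(1/3))/36)*sin(2^(1/3)*sqrt(3)*a*(-2^(1/3)*(27*sqrt(6549) + 2185)^(1/3) + 2/(27*sqrt(6549) + 2185)^(1/3))/36) + C2*exp(a*(2*2^(1/3)/(27*sqrt(6549) + 2185)^(1/3) + 4 + 2^(2/3)*(27*sqrt(6549) + 2185)^(1/3))/36)*cos(2^(1/3)*sqrt(3)*a*(-2^(1/3)*(27*sqrt(6549) + 2185)^(1/3) + 2/(27*sqrt(6549) + 2185)^(1/3))/36) + C3*exp(a*(-2^(2/3)*(27*sqrt(6549) + 2185)^(1/3) - 2*2^(1/3)/(27*sqrt(6549) + 2185)^(1/3) + 2)/18) + 2/3


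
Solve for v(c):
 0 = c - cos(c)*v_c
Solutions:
 v(c) = C1 + Integral(c/cos(c), c)


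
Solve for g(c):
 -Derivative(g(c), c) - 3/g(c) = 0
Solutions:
 g(c) = -sqrt(C1 - 6*c)
 g(c) = sqrt(C1 - 6*c)


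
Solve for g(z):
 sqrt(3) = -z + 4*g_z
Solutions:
 g(z) = C1 + z^2/8 + sqrt(3)*z/4


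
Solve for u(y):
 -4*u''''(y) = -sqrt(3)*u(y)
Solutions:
 u(y) = C1*exp(-sqrt(2)*3^(1/8)*y/2) + C2*exp(sqrt(2)*3^(1/8)*y/2) + C3*sin(sqrt(2)*3^(1/8)*y/2) + C4*cos(sqrt(2)*3^(1/8)*y/2)


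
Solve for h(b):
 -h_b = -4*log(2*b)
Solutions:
 h(b) = C1 + 4*b*log(b) - 4*b + b*log(16)


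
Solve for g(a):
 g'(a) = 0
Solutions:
 g(a) = C1


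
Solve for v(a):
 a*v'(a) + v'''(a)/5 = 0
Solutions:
 v(a) = C1 + Integral(C2*airyai(-5^(1/3)*a) + C3*airybi(-5^(1/3)*a), a)


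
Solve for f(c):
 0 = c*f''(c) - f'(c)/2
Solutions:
 f(c) = C1 + C2*c^(3/2)


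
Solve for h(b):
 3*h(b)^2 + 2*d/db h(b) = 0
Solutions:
 h(b) = 2/(C1 + 3*b)


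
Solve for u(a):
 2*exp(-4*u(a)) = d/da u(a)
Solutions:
 u(a) = log(-I*(C1 + 8*a)^(1/4))
 u(a) = log(I*(C1 + 8*a)^(1/4))
 u(a) = log(-(C1 + 8*a)^(1/4))
 u(a) = log(C1 + 8*a)/4


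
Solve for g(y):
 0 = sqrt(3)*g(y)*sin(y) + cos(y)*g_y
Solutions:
 g(y) = C1*cos(y)^(sqrt(3))


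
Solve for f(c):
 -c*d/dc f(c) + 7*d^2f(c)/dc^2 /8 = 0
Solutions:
 f(c) = C1 + C2*erfi(2*sqrt(7)*c/7)


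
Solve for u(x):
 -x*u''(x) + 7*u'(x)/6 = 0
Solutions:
 u(x) = C1 + C2*x^(13/6)


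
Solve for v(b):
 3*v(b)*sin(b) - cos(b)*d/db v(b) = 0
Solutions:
 v(b) = C1/cos(b)^3


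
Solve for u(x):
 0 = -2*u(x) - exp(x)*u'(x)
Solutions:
 u(x) = C1*exp(2*exp(-x))


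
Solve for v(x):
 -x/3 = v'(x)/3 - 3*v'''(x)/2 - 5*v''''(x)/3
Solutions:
 v(x) = C1 + C2*exp(-x*(9/(10*sqrt(46) + 73)^(1/3) + (10*sqrt(46) + 73)^(1/3) + 6)/20)*sin(sqrt(3)*x*(-(10*sqrt(46) + 73)^(1/3) + 9/(10*sqrt(46) + 73)^(1/3))/20) + C3*exp(-x*(9/(10*sqrt(46) + 73)^(1/3) + (10*sqrt(46) + 73)^(1/3) + 6)/20)*cos(sqrt(3)*x*(-(10*sqrt(46) + 73)^(1/3) + 9/(10*sqrt(46) + 73)^(1/3))/20) + C4*exp(x*(-3 + 9/(10*sqrt(46) + 73)^(1/3) + (10*sqrt(46) + 73)^(1/3))/10) - x^2/2


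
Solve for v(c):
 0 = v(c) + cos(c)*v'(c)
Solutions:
 v(c) = C1*sqrt(sin(c) - 1)/sqrt(sin(c) + 1)


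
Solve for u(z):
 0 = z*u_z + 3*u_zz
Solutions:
 u(z) = C1 + C2*erf(sqrt(6)*z/6)


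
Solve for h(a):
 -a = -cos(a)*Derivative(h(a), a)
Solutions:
 h(a) = C1 + Integral(a/cos(a), a)


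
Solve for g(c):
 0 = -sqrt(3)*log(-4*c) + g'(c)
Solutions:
 g(c) = C1 + sqrt(3)*c*log(-c) + sqrt(3)*c*(-1 + 2*log(2))


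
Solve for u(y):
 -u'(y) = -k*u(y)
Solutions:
 u(y) = C1*exp(k*y)


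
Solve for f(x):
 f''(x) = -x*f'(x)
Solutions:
 f(x) = C1 + C2*erf(sqrt(2)*x/2)


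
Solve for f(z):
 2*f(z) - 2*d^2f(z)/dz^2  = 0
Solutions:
 f(z) = C1*exp(-z) + C2*exp(z)


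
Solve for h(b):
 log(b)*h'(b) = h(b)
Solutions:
 h(b) = C1*exp(li(b))


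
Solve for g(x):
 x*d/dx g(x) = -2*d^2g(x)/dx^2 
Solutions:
 g(x) = C1 + C2*erf(x/2)


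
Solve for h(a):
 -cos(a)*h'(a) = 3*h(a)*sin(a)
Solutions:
 h(a) = C1*cos(a)^3


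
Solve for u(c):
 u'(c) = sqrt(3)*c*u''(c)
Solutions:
 u(c) = C1 + C2*c^(sqrt(3)/3 + 1)


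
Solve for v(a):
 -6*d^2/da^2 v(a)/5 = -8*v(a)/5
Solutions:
 v(a) = C1*exp(-2*sqrt(3)*a/3) + C2*exp(2*sqrt(3)*a/3)


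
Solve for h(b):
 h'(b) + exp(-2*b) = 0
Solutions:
 h(b) = C1 + exp(-2*b)/2


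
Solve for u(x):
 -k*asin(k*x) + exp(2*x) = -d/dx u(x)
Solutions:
 u(x) = C1 + k*Piecewise((x*asin(k*x) + sqrt(-k^2*x^2 + 1)/k, Ne(k, 0)), (0, True)) - exp(2*x)/2


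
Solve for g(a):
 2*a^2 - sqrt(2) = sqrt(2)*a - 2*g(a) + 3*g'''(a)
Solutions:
 g(a) = C3*exp(2^(1/3)*3^(2/3)*a/3) - a^2 + sqrt(2)*a/2 + (C1*sin(2^(1/3)*3^(1/6)*a/2) + C2*cos(2^(1/3)*3^(1/6)*a/2))*exp(-2^(1/3)*3^(2/3)*a/6) + sqrt(2)/2


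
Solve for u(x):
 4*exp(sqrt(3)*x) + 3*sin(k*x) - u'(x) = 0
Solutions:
 u(x) = C1 + 4*sqrt(3)*exp(sqrt(3)*x)/3 - 3*cos(k*x)/k


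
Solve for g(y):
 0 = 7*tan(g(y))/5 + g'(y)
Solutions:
 g(y) = pi - asin(C1*exp(-7*y/5))
 g(y) = asin(C1*exp(-7*y/5))


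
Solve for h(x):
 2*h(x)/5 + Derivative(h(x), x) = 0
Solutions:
 h(x) = C1*exp(-2*x/5)


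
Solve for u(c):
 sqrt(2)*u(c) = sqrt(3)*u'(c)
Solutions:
 u(c) = C1*exp(sqrt(6)*c/3)


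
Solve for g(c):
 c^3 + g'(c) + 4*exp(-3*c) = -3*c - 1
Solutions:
 g(c) = C1 - c^4/4 - 3*c^2/2 - c + 4*exp(-3*c)/3


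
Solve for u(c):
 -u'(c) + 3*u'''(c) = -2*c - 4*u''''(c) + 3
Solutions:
 u(c) = C1 + C2*exp(-c*((4*sqrt(3) + 7)^(-1/3) + 2 + (4*sqrt(3) + 7)^(1/3))/8)*sin(sqrt(3)*c*(-(4*sqrt(3) + 7)^(1/3) + (4*sqrt(3) + 7)^(-1/3))/8) + C3*exp(-c*((4*sqrt(3) + 7)^(-1/3) + 2 + (4*sqrt(3) + 7)^(1/3))/8)*cos(sqrt(3)*c*(-(4*sqrt(3) + 7)^(1/3) + (4*sqrt(3) + 7)^(-1/3))/8) + C4*exp(c*(-1 + (4*sqrt(3) + 7)^(-1/3) + (4*sqrt(3) + 7)^(1/3))/4) + c^2 - 3*c


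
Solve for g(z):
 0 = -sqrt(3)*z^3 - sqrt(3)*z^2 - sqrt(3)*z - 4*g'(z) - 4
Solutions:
 g(z) = C1 - sqrt(3)*z^4/16 - sqrt(3)*z^3/12 - sqrt(3)*z^2/8 - z


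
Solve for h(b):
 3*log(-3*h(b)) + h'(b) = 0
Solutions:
 Integral(1/(log(-_y) + log(3)), (_y, h(b)))/3 = C1 - b


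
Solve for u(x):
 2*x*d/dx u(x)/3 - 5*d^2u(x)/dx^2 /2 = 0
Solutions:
 u(x) = C1 + C2*erfi(sqrt(30)*x/15)


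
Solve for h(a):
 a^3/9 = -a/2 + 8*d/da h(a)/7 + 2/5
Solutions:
 h(a) = C1 + 7*a^4/288 + 7*a^2/32 - 7*a/20


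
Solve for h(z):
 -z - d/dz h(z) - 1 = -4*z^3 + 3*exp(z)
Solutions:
 h(z) = C1 + z^4 - z^2/2 - z - 3*exp(z)


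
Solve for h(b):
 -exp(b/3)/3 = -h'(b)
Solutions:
 h(b) = C1 + exp(b/3)


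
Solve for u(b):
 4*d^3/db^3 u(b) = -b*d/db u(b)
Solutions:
 u(b) = C1 + Integral(C2*airyai(-2^(1/3)*b/2) + C3*airybi(-2^(1/3)*b/2), b)


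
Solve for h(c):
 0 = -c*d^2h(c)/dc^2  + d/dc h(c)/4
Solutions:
 h(c) = C1 + C2*c^(5/4)


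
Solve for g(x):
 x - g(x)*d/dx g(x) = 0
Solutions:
 g(x) = -sqrt(C1 + x^2)
 g(x) = sqrt(C1 + x^2)


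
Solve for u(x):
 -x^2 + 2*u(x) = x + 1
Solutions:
 u(x) = x^2/2 + x/2 + 1/2


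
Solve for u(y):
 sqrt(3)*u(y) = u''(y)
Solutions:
 u(y) = C1*exp(-3^(1/4)*y) + C2*exp(3^(1/4)*y)


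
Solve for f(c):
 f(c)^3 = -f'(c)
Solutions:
 f(c) = -sqrt(2)*sqrt(-1/(C1 - c))/2
 f(c) = sqrt(2)*sqrt(-1/(C1 - c))/2


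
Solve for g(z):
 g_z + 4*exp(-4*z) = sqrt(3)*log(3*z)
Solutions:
 g(z) = C1 + sqrt(3)*z*log(z) + sqrt(3)*z*(-1 + log(3)) + exp(-4*z)


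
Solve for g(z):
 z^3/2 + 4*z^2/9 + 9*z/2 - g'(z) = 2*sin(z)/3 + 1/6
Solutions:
 g(z) = C1 + z^4/8 + 4*z^3/27 + 9*z^2/4 - z/6 + 2*cos(z)/3


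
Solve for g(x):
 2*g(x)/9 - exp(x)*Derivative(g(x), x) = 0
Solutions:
 g(x) = C1*exp(-2*exp(-x)/9)


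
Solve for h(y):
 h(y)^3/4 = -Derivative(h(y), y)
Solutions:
 h(y) = -sqrt(2)*sqrt(-1/(C1 - y))
 h(y) = sqrt(2)*sqrt(-1/(C1 - y))


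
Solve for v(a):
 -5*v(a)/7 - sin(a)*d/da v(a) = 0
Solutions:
 v(a) = C1*(cos(a) + 1)^(5/14)/(cos(a) - 1)^(5/14)


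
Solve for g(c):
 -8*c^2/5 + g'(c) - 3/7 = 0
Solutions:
 g(c) = C1 + 8*c^3/15 + 3*c/7


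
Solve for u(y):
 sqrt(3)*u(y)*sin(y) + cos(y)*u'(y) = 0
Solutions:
 u(y) = C1*cos(y)^(sqrt(3))


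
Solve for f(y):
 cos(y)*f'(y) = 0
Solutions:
 f(y) = C1


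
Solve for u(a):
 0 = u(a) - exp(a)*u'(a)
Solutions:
 u(a) = C1*exp(-exp(-a))


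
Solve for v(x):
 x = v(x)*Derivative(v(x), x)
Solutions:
 v(x) = -sqrt(C1 + x^2)
 v(x) = sqrt(C1 + x^2)


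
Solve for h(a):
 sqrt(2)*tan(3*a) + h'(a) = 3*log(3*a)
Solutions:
 h(a) = C1 + 3*a*log(a) - 3*a + 3*a*log(3) + sqrt(2)*log(cos(3*a))/3


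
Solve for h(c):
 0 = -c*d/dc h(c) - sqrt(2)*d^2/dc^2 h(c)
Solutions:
 h(c) = C1 + C2*erf(2^(1/4)*c/2)


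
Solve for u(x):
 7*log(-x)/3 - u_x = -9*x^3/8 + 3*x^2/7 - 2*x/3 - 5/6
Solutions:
 u(x) = C1 + 9*x^4/32 - x^3/7 + x^2/3 + 7*x*log(-x)/3 - 3*x/2


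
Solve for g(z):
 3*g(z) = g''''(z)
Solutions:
 g(z) = C1*exp(-3^(1/4)*z) + C2*exp(3^(1/4)*z) + C3*sin(3^(1/4)*z) + C4*cos(3^(1/4)*z)


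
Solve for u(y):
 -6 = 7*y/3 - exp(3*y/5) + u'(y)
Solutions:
 u(y) = C1 - 7*y^2/6 - 6*y + 5*exp(3*y/5)/3


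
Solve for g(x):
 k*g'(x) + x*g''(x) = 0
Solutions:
 g(x) = C1 + x^(1 - re(k))*(C2*sin(log(x)*Abs(im(k))) + C3*cos(log(x)*im(k)))


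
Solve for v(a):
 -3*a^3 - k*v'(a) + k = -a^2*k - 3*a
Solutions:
 v(a) = C1 - 3*a^4/(4*k) + a^3/3 + 3*a^2/(2*k) + a


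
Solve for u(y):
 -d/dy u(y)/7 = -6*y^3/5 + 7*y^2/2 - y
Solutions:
 u(y) = C1 + 21*y^4/10 - 49*y^3/6 + 7*y^2/2


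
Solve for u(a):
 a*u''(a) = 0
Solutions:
 u(a) = C1 + C2*a


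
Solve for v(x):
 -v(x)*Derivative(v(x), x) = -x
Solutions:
 v(x) = -sqrt(C1 + x^2)
 v(x) = sqrt(C1 + x^2)


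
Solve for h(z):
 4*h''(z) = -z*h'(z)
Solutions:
 h(z) = C1 + C2*erf(sqrt(2)*z/4)


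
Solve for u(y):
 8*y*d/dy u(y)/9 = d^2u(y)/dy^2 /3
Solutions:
 u(y) = C1 + C2*erfi(2*sqrt(3)*y/3)


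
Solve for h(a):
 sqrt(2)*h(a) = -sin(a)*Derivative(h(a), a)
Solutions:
 h(a) = C1*(cos(a) + 1)^(sqrt(2)/2)/(cos(a) - 1)^(sqrt(2)/2)


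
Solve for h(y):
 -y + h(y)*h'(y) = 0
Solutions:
 h(y) = -sqrt(C1 + y^2)
 h(y) = sqrt(C1 + y^2)


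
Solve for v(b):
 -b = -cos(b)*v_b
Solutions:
 v(b) = C1 + Integral(b/cos(b), b)


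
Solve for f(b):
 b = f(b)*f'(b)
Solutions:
 f(b) = -sqrt(C1 + b^2)
 f(b) = sqrt(C1 + b^2)


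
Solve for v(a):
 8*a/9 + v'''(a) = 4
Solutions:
 v(a) = C1 + C2*a + C3*a^2 - a^4/27 + 2*a^3/3


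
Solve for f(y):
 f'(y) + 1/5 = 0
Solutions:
 f(y) = C1 - y/5


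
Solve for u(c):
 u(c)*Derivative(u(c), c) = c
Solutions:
 u(c) = -sqrt(C1 + c^2)
 u(c) = sqrt(C1 + c^2)


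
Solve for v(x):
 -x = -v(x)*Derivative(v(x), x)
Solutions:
 v(x) = -sqrt(C1 + x^2)
 v(x) = sqrt(C1 + x^2)


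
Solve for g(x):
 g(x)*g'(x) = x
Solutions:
 g(x) = -sqrt(C1 + x^2)
 g(x) = sqrt(C1 + x^2)


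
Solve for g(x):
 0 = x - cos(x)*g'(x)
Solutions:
 g(x) = C1 + Integral(x/cos(x), x)


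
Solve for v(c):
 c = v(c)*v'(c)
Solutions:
 v(c) = -sqrt(C1 + c^2)
 v(c) = sqrt(C1 + c^2)


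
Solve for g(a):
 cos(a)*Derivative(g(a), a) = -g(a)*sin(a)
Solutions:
 g(a) = C1*cos(a)


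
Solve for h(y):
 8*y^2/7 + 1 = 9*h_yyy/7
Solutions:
 h(y) = C1 + C2*y + C3*y^2 + 2*y^5/135 + 7*y^3/54


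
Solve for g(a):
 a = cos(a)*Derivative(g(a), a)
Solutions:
 g(a) = C1 + Integral(a/cos(a), a)


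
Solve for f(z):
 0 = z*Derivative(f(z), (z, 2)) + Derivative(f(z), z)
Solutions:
 f(z) = C1 + C2*log(z)


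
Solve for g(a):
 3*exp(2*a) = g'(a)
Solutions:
 g(a) = C1 + 3*exp(2*a)/2


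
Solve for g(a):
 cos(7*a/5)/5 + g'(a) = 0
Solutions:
 g(a) = C1 - sin(7*a/5)/7


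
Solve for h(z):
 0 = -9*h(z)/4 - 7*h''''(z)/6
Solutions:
 h(z) = (C1*sin(2^(1/4)*21^(3/4)*z/14) + C2*cos(2^(1/4)*21^(3/4)*z/14))*exp(-2^(1/4)*21^(3/4)*z/14) + (C3*sin(2^(1/4)*21^(3/4)*z/14) + C4*cos(2^(1/4)*21^(3/4)*z/14))*exp(2^(1/4)*21^(3/4)*z/14)


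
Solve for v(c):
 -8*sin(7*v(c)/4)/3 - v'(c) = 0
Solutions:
 8*c/3 + 2*log(cos(7*v(c)/4) - 1)/7 - 2*log(cos(7*v(c)/4) + 1)/7 = C1


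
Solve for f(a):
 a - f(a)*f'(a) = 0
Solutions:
 f(a) = -sqrt(C1 + a^2)
 f(a) = sqrt(C1 + a^2)


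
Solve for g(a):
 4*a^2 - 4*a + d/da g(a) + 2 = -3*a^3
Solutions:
 g(a) = C1 - 3*a^4/4 - 4*a^3/3 + 2*a^2 - 2*a


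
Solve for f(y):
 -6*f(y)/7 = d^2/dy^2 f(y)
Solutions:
 f(y) = C1*sin(sqrt(42)*y/7) + C2*cos(sqrt(42)*y/7)


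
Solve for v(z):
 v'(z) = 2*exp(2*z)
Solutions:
 v(z) = C1 + exp(2*z)


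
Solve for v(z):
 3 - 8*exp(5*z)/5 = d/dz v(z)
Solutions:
 v(z) = C1 + 3*z - 8*exp(5*z)/25


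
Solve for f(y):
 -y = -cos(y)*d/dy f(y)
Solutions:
 f(y) = C1 + Integral(y/cos(y), y)


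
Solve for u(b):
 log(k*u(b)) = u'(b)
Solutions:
 li(k*u(b))/k = C1 + b


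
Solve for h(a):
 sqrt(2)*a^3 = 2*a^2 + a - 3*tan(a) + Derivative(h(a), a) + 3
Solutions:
 h(a) = C1 + sqrt(2)*a^4/4 - 2*a^3/3 - a^2/2 - 3*a - 3*log(cos(a))


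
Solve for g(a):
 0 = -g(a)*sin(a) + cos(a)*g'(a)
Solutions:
 g(a) = C1/cos(a)


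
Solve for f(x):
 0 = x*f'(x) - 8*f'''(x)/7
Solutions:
 f(x) = C1 + Integral(C2*airyai(7^(1/3)*x/2) + C3*airybi(7^(1/3)*x/2), x)


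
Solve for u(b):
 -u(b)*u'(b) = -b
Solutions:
 u(b) = -sqrt(C1 + b^2)
 u(b) = sqrt(C1 + b^2)


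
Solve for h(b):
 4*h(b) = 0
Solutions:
 h(b) = 0


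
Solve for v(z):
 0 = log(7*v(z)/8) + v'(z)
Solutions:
 -Integral(1/(-log(_y) - log(7) + 3*log(2)), (_y, v(z))) = C1 - z


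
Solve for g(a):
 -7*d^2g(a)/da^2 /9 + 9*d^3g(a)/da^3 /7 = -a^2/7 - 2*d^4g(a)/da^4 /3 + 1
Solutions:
 g(a) = C1 + C2*a + C3*exp(a*(-81 + sqrt(14793))/84) + C4*exp(-a*(81 + sqrt(14793))/84) + 3*a^4/196 + 243*a^3/2401 + 3879*a^2/235298


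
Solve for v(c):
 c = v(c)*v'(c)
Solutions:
 v(c) = -sqrt(C1 + c^2)
 v(c) = sqrt(C1 + c^2)


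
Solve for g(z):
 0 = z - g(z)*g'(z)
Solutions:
 g(z) = -sqrt(C1 + z^2)
 g(z) = sqrt(C1 + z^2)


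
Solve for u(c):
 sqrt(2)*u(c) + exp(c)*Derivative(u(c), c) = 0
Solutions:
 u(c) = C1*exp(sqrt(2)*exp(-c))


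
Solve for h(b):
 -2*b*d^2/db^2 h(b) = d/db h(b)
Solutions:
 h(b) = C1 + C2*sqrt(b)


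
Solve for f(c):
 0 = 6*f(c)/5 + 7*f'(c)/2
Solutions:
 f(c) = C1*exp(-12*c/35)


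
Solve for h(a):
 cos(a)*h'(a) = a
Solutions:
 h(a) = C1 + Integral(a/cos(a), a)


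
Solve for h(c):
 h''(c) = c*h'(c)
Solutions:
 h(c) = C1 + C2*erfi(sqrt(2)*c/2)


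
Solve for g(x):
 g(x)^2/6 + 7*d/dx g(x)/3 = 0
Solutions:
 g(x) = 14/(C1 + x)


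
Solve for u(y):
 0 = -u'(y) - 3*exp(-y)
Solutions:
 u(y) = C1 + 3*exp(-y)


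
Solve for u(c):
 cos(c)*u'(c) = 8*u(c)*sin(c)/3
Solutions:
 u(c) = C1/cos(c)^(8/3)


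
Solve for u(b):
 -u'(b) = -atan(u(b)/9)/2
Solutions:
 Integral(1/atan(_y/9), (_y, u(b))) = C1 + b/2


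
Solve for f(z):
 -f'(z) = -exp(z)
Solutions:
 f(z) = C1 + exp(z)


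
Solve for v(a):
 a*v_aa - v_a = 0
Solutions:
 v(a) = C1 + C2*a^2


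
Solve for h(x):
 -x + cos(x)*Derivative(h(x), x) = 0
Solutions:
 h(x) = C1 + Integral(x/cos(x), x)


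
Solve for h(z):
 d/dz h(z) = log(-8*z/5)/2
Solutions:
 h(z) = C1 + z*log(-z)/2 + z*(-log(5) - 1 + 3*log(2))/2


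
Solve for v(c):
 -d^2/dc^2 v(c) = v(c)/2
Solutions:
 v(c) = C1*sin(sqrt(2)*c/2) + C2*cos(sqrt(2)*c/2)


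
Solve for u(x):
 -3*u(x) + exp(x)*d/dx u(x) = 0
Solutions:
 u(x) = C1*exp(-3*exp(-x))


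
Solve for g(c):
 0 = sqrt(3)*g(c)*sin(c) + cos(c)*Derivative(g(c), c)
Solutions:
 g(c) = C1*cos(c)^(sqrt(3))


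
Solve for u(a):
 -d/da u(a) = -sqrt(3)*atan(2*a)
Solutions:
 u(a) = C1 + sqrt(3)*(a*atan(2*a) - log(4*a^2 + 1)/4)


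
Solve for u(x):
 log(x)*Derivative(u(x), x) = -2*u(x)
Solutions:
 u(x) = C1*exp(-2*li(x))


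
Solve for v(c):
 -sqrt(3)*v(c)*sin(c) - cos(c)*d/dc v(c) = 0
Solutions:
 v(c) = C1*cos(c)^(sqrt(3))


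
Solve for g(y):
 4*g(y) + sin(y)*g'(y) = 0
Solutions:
 g(y) = C1*(cos(y)^2 + 2*cos(y) + 1)/(cos(y)^2 - 2*cos(y) + 1)


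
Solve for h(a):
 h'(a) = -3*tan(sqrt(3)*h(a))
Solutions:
 h(a) = sqrt(3)*(pi - asin(C1*exp(-3*sqrt(3)*a)))/3
 h(a) = sqrt(3)*asin(C1*exp(-3*sqrt(3)*a))/3


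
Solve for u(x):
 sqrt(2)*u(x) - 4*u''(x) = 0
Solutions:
 u(x) = C1*exp(-2^(1/4)*x/2) + C2*exp(2^(1/4)*x/2)


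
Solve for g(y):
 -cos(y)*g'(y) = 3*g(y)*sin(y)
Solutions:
 g(y) = C1*cos(y)^3


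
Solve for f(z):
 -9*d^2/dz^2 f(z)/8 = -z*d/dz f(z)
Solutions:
 f(z) = C1 + C2*erfi(2*z/3)


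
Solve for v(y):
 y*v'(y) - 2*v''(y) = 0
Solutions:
 v(y) = C1 + C2*erfi(y/2)


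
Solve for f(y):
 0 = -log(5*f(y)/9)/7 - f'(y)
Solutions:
 -7*Integral(1/(-log(_y) - log(5) + 2*log(3)), (_y, f(y))) = C1 - y


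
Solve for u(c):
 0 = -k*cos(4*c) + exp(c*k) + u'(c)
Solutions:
 u(c) = C1 + k*sin(4*c)/4 - exp(c*k)/k


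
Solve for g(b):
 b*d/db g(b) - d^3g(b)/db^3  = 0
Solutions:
 g(b) = C1 + Integral(C2*airyai(b) + C3*airybi(b), b)


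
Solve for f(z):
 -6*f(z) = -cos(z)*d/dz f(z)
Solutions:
 f(z) = C1*(sin(z)^3 + 3*sin(z)^2 + 3*sin(z) + 1)/(sin(z)^3 - 3*sin(z)^2 + 3*sin(z) - 1)


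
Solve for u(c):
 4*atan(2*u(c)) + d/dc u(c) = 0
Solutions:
 Integral(1/atan(2*_y), (_y, u(c))) = C1 - 4*c


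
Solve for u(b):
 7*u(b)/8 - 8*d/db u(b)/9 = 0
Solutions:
 u(b) = C1*exp(63*b/64)


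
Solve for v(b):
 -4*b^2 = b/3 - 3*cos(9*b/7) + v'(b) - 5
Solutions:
 v(b) = C1 - 4*b^3/3 - b^2/6 + 5*b + 7*sin(9*b/7)/3


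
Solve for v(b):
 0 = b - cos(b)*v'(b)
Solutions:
 v(b) = C1 + Integral(b/cos(b), b)


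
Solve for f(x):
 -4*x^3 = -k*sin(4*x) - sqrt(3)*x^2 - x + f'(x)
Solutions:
 f(x) = C1 - k*cos(4*x)/4 - x^4 + sqrt(3)*x^3/3 + x^2/2


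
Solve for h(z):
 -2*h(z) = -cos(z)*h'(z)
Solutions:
 h(z) = C1*(sin(z) + 1)/(sin(z) - 1)


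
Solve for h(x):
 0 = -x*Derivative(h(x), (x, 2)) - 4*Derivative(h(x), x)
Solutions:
 h(x) = C1 + C2/x^3


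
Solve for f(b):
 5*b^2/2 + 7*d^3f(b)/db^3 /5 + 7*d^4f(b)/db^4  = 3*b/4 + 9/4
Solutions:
 f(b) = C1 + C2*b + C3*b^2 + C4*exp(-b/5) - 5*b^5/168 + 515*b^4/672 - 1265*b^3/84


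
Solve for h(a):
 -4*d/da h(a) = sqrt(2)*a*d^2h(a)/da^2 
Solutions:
 h(a) = C1 + C2*a^(1 - 2*sqrt(2))


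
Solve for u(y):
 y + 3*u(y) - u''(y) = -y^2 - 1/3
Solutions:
 u(y) = C1*exp(-sqrt(3)*y) + C2*exp(sqrt(3)*y) - y^2/3 - y/3 - 1/3


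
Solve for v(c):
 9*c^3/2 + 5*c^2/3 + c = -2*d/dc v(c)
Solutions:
 v(c) = C1 - 9*c^4/16 - 5*c^3/18 - c^2/4


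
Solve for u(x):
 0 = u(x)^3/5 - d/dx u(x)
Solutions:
 u(x) = -sqrt(10)*sqrt(-1/(C1 + x))/2
 u(x) = sqrt(10)*sqrt(-1/(C1 + x))/2


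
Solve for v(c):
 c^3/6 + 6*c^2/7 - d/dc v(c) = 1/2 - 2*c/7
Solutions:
 v(c) = C1 + c^4/24 + 2*c^3/7 + c^2/7 - c/2


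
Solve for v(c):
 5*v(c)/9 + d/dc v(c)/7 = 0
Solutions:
 v(c) = C1*exp(-35*c/9)


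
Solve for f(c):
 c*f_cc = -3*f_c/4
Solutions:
 f(c) = C1 + C2*c^(1/4)


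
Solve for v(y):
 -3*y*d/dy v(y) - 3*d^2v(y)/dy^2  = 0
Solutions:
 v(y) = C1 + C2*erf(sqrt(2)*y/2)


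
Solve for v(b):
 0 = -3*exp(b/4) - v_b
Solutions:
 v(b) = C1 - 12*exp(b/4)


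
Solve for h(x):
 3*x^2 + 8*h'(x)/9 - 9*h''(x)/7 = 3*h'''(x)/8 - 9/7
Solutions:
 h(x) = C1 + C2*exp(4*x*(-27 + sqrt(1317))/63) + C3*exp(-4*x*(27 + sqrt(1317))/63) - 9*x^3/8 - 2187*x^2/448 - 57753*x/3136


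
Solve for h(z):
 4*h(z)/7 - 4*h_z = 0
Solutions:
 h(z) = C1*exp(z/7)


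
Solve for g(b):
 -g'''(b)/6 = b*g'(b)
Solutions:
 g(b) = C1 + Integral(C2*airyai(-6^(1/3)*b) + C3*airybi(-6^(1/3)*b), b)


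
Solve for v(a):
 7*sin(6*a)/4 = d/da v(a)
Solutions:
 v(a) = C1 - 7*cos(6*a)/24


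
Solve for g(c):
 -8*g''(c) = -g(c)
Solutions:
 g(c) = C1*exp(-sqrt(2)*c/4) + C2*exp(sqrt(2)*c/4)


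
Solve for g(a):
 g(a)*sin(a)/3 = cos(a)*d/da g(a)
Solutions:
 g(a) = C1/cos(a)^(1/3)


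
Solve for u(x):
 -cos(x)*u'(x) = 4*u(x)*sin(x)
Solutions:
 u(x) = C1*cos(x)^4


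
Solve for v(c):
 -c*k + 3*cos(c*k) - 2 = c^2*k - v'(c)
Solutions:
 v(c) = C1 + c^3*k/3 + c^2*k/2 + 2*c - 3*sin(c*k)/k


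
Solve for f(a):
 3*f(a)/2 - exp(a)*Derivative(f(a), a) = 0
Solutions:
 f(a) = C1*exp(-3*exp(-a)/2)


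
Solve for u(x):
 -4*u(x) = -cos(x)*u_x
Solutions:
 u(x) = C1*(sin(x)^2 + 2*sin(x) + 1)/(sin(x)^2 - 2*sin(x) + 1)


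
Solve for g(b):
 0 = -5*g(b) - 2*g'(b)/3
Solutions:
 g(b) = C1*exp(-15*b/2)


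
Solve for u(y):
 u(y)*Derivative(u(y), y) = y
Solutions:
 u(y) = -sqrt(C1 + y^2)
 u(y) = sqrt(C1 + y^2)
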